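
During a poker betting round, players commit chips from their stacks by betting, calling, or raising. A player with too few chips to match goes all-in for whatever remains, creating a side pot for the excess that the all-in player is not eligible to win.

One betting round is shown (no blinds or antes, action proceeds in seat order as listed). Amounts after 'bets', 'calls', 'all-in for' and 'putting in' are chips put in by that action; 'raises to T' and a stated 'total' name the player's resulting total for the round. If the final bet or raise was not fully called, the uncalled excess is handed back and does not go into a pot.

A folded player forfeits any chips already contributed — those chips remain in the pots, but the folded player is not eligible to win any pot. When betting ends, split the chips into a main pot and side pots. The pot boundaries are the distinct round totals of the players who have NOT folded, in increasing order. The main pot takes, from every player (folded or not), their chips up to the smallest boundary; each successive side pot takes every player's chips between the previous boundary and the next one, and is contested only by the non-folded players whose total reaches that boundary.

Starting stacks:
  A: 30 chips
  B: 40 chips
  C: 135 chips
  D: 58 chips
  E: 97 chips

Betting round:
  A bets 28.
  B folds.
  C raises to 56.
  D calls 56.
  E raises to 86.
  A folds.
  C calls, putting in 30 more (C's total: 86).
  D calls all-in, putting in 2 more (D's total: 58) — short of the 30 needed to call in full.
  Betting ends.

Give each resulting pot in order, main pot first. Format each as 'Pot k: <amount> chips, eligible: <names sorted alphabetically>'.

Contributions: A=28, C=86, D=58, E=86
Folded: A, B
Pot levels (distinct totals of non-folded players): 58, 86
Layer 1-58: A 28 + C 58 + D 58 + E 58 = 202 chips; eligible C, D, E
Layer 59-86: 28 each from C, E = 28*2 = 56 chips; eligible C, E

Pot 1: 202 chips, eligible: C, D, E
Pot 2: 56 chips, eligible: C, E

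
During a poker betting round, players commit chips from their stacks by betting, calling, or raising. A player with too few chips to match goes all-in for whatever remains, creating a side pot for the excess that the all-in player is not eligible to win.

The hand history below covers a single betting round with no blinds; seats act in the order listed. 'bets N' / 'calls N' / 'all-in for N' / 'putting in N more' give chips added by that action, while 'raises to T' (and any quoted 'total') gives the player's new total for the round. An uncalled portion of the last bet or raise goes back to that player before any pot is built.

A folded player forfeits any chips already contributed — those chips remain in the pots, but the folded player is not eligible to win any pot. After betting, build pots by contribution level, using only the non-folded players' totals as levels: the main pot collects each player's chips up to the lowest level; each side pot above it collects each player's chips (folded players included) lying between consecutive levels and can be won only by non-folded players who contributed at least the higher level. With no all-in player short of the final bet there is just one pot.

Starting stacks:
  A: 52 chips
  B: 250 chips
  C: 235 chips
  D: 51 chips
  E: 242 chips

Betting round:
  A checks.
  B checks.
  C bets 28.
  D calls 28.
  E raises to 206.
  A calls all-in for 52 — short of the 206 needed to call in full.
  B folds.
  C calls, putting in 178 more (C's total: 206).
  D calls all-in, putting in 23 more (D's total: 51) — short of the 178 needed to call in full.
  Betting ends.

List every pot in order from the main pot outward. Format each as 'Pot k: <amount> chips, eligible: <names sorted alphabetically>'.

Pot 1: 204 chips, eligible: A, C, D, E
Pot 2: 3 chips, eligible: A, C, E
Pot 3: 308 chips, eligible: C, E

Derivation:
Contributions: A=52, C=206, D=51, E=206
Folded: B
Pot levels (distinct totals of non-folded players): 51, 52, 206
Layer 1-51: 51 each from A, C, D, E = 51*4 = 204 chips; eligible A, C, D, E
Layer 52-52: 1 each from A, C, E = 1*3 = 3 chips; eligible A, C, E
Layer 53-206: 154 each from C, E = 154*2 = 308 chips; eligible C, E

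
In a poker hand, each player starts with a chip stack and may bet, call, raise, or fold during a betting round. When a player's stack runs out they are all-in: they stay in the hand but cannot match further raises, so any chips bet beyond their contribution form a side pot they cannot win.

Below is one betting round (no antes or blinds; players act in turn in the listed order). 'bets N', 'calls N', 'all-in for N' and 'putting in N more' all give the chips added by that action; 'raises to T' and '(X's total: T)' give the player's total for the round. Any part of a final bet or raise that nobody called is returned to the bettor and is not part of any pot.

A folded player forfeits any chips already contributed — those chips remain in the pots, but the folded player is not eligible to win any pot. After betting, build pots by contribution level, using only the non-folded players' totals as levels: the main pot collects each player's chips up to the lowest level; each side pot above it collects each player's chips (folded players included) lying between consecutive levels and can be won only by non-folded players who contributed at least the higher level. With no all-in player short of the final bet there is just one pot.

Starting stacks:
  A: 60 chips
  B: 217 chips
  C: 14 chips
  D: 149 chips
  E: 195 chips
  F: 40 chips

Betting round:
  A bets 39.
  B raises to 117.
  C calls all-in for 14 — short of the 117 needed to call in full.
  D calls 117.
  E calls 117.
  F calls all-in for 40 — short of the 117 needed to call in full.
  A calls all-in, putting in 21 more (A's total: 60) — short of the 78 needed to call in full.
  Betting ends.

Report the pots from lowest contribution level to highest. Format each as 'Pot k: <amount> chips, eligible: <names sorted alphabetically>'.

Contributions: A=60, B=117, C=14, D=117, E=117, F=40
Pot levels (distinct totals of non-folded players): 14, 40, 60, 117
Layer 1-14: 14 each from A, B, C, D, E, F = 14*6 = 84 chips; eligible A, B, C, D, E, F
Layer 15-40: 26 each from A, B, D, E, F = 26*5 = 130 chips; eligible A, B, D, E, F
Layer 41-60: 20 each from A, B, D, E = 20*4 = 80 chips; eligible A, B, D, E
Layer 61-117: 57 each from B, D, E = 57*3 = 171 chips; eligible B, D, E

Pot 1: 84 chips, eligible: A, B, C, D, E, F
Pot 2: 130 chips, eligible: A, B, D, E, F
Pot 3: 80 chips, eligible: A, B, D, E
Pot 4: 171 chips, eligible: B, D, E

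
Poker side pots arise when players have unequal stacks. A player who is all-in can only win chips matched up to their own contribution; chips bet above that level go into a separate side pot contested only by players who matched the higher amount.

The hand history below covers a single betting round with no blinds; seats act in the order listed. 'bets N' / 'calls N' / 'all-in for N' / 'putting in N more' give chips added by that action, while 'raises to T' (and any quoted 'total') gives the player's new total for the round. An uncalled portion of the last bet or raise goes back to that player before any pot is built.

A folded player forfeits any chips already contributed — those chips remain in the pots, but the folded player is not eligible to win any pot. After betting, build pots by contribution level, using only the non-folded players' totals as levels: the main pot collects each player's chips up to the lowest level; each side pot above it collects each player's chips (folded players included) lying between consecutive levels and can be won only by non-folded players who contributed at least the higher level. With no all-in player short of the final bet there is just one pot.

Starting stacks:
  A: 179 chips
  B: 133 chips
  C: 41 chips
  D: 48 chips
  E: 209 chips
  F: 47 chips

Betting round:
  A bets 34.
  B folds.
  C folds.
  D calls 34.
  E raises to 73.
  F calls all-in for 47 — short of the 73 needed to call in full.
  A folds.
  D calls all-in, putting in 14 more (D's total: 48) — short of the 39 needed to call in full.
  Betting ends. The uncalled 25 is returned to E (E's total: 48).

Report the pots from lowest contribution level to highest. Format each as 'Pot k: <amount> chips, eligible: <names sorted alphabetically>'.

Pot 1: 175 chips, eligible: D, E, F
Pot 2: 2 chips, eligible: D, E

Derivation:
Contributions (after 25 returned to E): A=34, D=48, E=48, F=47
Folded: A, B, C
Pot levels (distinct totals of non-folded players): 47, 48
Layer 1-47: A 34 + D 47 + E 47 + F 47 = 175 chips; eligible D, E, F
Layer 48-48: 1 each from D, E = 1*2 = 2 chips; eligible D, E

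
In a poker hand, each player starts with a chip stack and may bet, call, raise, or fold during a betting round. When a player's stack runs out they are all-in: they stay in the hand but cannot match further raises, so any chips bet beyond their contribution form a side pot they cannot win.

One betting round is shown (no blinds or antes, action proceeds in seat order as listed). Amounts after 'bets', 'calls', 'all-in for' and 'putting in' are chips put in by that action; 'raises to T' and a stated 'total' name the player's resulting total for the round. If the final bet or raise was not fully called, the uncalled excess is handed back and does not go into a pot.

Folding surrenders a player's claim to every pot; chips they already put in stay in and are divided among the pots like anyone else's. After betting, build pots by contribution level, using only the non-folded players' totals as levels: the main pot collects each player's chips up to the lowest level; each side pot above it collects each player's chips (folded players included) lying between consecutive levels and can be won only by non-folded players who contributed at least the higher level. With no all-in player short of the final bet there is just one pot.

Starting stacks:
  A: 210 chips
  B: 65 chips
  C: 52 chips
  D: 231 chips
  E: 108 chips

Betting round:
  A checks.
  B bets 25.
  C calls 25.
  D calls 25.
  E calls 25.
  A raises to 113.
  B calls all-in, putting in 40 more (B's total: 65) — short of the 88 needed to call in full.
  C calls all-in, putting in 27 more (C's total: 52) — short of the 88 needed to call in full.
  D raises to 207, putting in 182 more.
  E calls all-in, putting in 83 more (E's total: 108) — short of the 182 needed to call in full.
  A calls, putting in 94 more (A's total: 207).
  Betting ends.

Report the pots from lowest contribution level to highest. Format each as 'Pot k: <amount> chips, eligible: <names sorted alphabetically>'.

Contributions: A=207, B=65, C=52, D=207, E=108
Pot levels (distinct totals of non-folded players): 52, 65, 108, 207
Layer 1-52: 52 each from A, B, C, D, E = 52*5 = 260 chips; eligible A, B, C, D, E
Layer 53-65: 13 each from A, B, D, E = 13*4 = 52 chips; eligible A, B, D, E
Layer 66-108: 43 each from A, D, E = 43*3 = 129 chips; eligible A, D, E
Layer 109-207: 99 each from A, D = 99*2 = 198 chips; eligible A, D

Pot 1: 260 chips, eligible: A, B, C, D, E
Pot 2: 52 chips, eligible: A, B, D, E
Pot 3: 129 chips, eligible: A, D, E
Pot 4: 198 chips, eligible: A, D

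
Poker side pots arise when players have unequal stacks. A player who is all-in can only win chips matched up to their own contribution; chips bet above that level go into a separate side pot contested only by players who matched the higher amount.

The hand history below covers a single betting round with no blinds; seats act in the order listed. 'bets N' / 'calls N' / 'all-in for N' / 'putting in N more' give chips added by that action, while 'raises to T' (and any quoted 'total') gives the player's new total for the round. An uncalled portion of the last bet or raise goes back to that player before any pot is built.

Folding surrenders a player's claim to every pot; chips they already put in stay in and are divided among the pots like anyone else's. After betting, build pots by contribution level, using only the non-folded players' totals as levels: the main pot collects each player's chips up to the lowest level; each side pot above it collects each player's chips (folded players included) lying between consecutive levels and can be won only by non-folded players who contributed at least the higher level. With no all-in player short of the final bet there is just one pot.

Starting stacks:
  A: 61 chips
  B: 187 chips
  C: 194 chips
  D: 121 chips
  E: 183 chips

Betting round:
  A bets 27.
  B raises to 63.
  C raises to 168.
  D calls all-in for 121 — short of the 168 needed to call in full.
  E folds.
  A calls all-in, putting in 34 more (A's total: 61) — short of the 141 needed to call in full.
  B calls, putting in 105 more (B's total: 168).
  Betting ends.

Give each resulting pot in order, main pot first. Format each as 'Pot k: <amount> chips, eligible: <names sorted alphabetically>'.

Pot 1: 244 chips, eligible: A, B, C, D
Pot 2: 180 chips, eligible: B, C, D
Pot 3: 94 chips, eligible: B, C

Derivation:
Contributions: A=61, B=168, C=168, D=121
Folded: E
Pot levels (distinct totals of non-folded players): 61, 121, 168
Layer 1-61: 61 each from A, B, C, D = 61*4 = 244 chips; eligible A, B, C, D
Layer 62-121: 60 each from B, C, D = 60*3 = 180 chips; eligible B, C, D
Layer 122-168: 47 each from B, C = 47*2 = 94 chips; eligible B, C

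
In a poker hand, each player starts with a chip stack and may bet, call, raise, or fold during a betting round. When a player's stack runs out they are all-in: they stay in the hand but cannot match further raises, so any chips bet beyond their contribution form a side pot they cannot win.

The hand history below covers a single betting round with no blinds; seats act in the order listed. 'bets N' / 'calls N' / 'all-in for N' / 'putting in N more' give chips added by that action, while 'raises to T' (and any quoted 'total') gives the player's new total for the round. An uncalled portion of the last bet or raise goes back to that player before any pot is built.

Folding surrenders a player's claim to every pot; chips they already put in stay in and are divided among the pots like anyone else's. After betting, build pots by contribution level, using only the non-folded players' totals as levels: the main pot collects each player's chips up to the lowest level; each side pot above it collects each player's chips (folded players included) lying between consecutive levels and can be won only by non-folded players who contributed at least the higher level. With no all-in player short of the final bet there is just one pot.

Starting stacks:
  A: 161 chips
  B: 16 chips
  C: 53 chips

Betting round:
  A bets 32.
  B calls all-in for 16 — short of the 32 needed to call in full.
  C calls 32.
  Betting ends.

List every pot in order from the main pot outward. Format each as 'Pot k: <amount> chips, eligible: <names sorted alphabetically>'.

Pot 1: 48 chips, eligible: A, B, C
Pot 2: 32 chips, eligible: A, C

Derivation:
Contributions: A=32, B=16, C=32
Pot levels (distinct totals of non-folded players): 16, 32
Layer 1-16: 16 each from A, B, C = 16*3 = 48 chips; eligible A, B, C
Layer 17-32: 16 each from A, C = 16*2 = 32 chips; eligible A, C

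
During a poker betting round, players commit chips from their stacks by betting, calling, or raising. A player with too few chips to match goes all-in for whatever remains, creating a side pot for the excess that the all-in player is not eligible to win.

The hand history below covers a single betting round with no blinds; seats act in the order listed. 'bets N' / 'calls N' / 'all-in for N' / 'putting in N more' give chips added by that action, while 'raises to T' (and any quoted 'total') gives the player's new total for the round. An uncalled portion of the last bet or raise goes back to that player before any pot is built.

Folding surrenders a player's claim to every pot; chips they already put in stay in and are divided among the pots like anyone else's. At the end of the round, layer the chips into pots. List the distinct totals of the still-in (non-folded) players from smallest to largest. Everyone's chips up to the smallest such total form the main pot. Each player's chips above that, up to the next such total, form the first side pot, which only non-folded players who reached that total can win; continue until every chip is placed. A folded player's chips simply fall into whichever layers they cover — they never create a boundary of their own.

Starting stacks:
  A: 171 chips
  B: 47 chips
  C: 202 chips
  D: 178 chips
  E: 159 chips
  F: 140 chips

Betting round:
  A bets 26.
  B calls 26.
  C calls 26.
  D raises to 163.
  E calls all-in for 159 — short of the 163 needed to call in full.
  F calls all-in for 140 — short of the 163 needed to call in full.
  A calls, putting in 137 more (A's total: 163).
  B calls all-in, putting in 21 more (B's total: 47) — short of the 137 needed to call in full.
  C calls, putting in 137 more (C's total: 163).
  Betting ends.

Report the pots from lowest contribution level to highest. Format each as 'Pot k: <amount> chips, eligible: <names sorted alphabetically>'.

Pot 1: 282 chips, eligible: A, B, C, D, E, F
Pot 2: 465 chips, eligible: A, C, D, E, F
Pot 3: 76 chips, eligible: A, C, D, E
Pot 4: 12 chips, eligible: A, C, D

Derivation:
Contributions: A=163, B=47, C=163, D=163, E=159, F=140
Pot levels (distinct totals of non-folded players): 47, 140, 159, 163
Layer 1-47: 47 each from A, B, C, D, E, F = 47*6 = 282 chips; eligible A, B, C, D, E, F
Layer 48-140: 93 each from A, C, D, E, F = 93*5 = 465 chips; eligible A, C, D, E, F
Layer 141-159: 19 each from A, C, D, E = 19*4 = 76 chips; eligible A, C, D, E
Layer 160-163: 4 each from A, C, D = 4*3 = 12 chips; eligible A, C, D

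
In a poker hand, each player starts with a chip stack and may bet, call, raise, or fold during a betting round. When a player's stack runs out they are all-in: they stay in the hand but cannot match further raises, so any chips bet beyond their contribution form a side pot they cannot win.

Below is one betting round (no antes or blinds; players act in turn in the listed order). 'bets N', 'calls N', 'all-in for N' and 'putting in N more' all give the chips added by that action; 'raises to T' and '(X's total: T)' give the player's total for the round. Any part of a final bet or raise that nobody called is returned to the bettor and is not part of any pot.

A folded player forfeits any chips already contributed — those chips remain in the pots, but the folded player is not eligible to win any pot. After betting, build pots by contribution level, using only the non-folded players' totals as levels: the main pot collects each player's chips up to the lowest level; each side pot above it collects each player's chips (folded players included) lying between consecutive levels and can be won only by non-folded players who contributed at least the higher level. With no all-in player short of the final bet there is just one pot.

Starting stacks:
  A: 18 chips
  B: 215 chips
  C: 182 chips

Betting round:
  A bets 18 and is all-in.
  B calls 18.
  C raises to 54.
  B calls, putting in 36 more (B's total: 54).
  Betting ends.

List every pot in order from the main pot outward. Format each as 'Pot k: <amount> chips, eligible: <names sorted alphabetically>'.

Contributions: A=18, B=54, C=54
Pot levels (distinct totals of non-folded players): 18, 54
Layer 1-18: 18 each from A, B, C = 18*3 = 54 chips; eligible A, B, C
Layer 19-54: 36 each from B, C = 36*2 = 72 chips; eligible B, C

Pot 1: 54 chips, eligible: A, B, C
Pot 2: 72 chips, eligible: B, C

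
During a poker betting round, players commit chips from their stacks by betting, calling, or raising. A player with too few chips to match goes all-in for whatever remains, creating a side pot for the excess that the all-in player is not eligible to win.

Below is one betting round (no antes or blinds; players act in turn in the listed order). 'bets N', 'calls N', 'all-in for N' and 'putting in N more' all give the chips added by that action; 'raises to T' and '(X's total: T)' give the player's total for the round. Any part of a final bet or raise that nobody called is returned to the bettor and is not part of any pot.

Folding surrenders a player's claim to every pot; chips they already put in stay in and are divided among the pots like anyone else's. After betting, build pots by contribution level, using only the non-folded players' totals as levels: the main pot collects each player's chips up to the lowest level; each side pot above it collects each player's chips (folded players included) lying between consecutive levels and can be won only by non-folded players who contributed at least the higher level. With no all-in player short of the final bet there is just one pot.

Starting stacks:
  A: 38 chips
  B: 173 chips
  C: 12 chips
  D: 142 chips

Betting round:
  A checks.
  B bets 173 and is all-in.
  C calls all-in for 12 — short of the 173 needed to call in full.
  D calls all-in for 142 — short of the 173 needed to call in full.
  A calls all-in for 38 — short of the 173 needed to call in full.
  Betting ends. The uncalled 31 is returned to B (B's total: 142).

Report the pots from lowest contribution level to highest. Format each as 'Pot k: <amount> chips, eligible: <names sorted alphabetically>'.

Contributions (after 31 returned to B): A=38, B=142, C=12, D=142
Pot levels (distinct totals of non-folded players): 12, 38, 142
Layer 1-12: 12 each from A, B, C, D = 12*4 = 48 chips; eligible A, B, C, D
Layer 13-38: 26 each from A, B, D = 26*3 = 78 chips; eligible A, B, D
Layer 39-142: 104 each from B, D = 104*2 = 208 chips; eligible B, D

Pot 1: 48 chips, eligible: A, B, C, D
Pot 2: 78 chips, eligible: A, B, D
Pot 3: 208 chips, eligible: B, D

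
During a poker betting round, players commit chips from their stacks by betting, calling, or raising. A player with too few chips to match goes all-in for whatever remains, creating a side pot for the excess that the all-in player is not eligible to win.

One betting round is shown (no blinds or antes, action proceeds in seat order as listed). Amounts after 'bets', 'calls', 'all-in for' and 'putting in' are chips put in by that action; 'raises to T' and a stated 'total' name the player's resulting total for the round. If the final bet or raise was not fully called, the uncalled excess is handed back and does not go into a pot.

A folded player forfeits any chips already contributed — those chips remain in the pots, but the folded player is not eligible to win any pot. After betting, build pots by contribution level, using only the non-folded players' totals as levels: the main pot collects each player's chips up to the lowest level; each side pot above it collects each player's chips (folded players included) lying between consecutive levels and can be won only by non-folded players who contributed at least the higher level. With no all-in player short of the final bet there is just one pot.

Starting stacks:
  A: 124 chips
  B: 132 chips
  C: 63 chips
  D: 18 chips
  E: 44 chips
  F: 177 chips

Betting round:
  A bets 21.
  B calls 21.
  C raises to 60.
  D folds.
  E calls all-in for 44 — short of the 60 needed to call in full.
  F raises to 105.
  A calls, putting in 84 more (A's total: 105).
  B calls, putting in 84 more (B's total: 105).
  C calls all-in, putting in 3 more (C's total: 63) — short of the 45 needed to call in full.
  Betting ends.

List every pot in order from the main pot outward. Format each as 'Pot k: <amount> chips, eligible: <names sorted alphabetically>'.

Contributions: A=105, B=105, C=63, E=44, F=105
Folded: D
Pot levels (distinct totals of non-folded players): 44, 63, 105
Layer 1-44: 44 each from A, B, C, E, F = 44*5 = 220 chips; eligible A, B, C, E, F
Layer 45-63: 19 each from A, B, C, F = 19*4 = 76 chips; eligible A, B, C, F
Layer 64-105: 42 each from A, B, F = 42*3 = 126 chips; eligible A, B, F

Pot 1: 220 chips, eligible: A, B, C, E, F
Pot 2: 76 chips, eligible: A, B, C, F
Pot 3: 126 chips, eligible: A, B, F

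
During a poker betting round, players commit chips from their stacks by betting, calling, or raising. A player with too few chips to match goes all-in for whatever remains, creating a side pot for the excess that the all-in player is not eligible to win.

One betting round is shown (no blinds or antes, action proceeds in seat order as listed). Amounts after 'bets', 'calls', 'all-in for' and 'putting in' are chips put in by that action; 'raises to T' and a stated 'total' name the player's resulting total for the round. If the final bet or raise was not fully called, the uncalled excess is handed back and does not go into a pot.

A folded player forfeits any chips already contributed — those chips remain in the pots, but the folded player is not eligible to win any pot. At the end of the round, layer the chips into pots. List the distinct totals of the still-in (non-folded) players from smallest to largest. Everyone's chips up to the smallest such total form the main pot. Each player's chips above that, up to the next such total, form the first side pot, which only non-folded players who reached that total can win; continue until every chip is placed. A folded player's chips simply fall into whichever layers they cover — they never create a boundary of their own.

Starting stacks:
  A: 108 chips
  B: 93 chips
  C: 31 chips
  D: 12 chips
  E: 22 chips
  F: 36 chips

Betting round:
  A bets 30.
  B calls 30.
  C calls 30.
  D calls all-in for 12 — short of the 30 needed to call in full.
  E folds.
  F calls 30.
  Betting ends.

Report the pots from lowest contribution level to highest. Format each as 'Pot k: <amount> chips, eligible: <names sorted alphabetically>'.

Pot 1: 60 chips, eligible: A, B, C, D, F
Pot 2: 72 chips, eligible: A, B, C, F

Derivation:
Contributions: A=30, B=30, C=30, D=12, F=30
Folded: E
Pot levels (distinct totals of non-folded players): 12, 30
Layer 1-12: 12 each from A, B, C, D, F = 12*5 = 60 chips; eligible A, B, C, D, F
Layer 13-30: 18 each from A, B, C, F = 18*4 = 72 chips; eligible A, B, C, F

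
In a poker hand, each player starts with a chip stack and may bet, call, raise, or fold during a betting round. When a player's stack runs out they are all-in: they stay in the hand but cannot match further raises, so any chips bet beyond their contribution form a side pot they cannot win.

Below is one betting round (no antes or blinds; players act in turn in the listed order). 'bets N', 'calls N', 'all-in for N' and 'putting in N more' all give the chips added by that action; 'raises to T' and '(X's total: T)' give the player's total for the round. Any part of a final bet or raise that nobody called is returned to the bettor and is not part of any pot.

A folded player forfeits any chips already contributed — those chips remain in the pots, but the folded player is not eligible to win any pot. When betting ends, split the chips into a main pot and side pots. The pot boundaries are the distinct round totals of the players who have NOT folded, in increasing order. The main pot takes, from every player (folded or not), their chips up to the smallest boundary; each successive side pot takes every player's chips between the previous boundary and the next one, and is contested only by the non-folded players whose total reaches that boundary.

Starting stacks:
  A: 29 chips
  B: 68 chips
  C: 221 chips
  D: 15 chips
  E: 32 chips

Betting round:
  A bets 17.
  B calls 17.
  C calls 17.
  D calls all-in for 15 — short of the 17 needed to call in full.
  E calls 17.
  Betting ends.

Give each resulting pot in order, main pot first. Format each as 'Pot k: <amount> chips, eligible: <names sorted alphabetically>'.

Contributions: A=17, B=17, C=17, D=15, E=17
Pot levels (distinct totals of non-folded players): 15, 17
Layer 1-15: 15 each from A, B, C, D, E = 15*5 = 75 chips; eligible A, B, C, D, E
Layer 16-17: 2 each from A, B, C, E = 2*4 = 8 chips; eligible A, B, C, E

Pot 1: 75 chips, eligible: A, B, C, D, E
Pot 2: 8 chips, eligible: A, B, C, E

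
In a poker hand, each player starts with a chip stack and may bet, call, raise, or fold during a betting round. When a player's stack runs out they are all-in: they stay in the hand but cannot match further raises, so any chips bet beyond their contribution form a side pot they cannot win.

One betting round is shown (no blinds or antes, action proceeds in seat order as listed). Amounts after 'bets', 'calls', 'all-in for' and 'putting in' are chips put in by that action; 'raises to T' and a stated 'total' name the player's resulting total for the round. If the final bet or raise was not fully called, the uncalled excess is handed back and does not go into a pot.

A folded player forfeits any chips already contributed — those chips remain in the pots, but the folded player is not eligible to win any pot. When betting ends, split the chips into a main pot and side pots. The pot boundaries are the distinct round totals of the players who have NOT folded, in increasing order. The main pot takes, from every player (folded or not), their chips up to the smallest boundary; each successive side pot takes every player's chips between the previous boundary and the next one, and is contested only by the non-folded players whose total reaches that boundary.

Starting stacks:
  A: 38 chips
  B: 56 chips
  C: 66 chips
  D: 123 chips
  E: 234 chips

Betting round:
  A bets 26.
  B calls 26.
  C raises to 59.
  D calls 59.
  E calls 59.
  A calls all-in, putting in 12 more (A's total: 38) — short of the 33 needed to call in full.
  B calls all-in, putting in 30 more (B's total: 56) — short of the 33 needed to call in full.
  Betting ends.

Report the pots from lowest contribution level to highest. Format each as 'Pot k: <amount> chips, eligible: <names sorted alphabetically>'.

Contributions: A=38, B=56, C=59, D=59, E=59
Pot levels (distinct totals of non-folded players): 38, 56, 59
Layer 1-38: 38 each from A, B, C, D, E = 38*5 = 190 chips; eligible A, B, C, D, E
Layer 39-56: 18 each from B, C, D, E = 18*4 = 72 chips; eligible B, C, D, E
Layer 57-59: 3 each from C, D, E = 3*3 = 9 chips; eligible C, D, E

Pot 1: 190 chips, eligible: A, B, C, D, E
Pot 2: 72 chips, eligible: B, C, D, E
Pot 3: 9 chips, eligible: C, D, E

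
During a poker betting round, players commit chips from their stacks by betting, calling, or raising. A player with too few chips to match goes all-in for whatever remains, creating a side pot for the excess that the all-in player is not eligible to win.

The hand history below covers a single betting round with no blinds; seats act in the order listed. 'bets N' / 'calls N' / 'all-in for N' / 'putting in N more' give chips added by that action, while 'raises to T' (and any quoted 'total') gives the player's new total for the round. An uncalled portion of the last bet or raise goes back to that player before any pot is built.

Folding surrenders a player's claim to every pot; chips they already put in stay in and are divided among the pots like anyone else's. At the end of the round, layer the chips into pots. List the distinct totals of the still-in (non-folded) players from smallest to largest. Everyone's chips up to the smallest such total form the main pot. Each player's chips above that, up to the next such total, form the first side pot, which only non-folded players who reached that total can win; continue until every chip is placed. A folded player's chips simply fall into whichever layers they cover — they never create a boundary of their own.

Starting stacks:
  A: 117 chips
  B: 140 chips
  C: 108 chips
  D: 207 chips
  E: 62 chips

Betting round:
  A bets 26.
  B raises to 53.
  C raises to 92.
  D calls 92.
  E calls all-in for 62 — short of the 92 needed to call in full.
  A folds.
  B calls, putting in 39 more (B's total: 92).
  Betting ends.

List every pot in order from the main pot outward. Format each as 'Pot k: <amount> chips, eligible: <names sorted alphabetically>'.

Contributions: A=26, B=92, C=92, D=92, E=62
Folded: A
Pot levels (distinct totals of non-folded players): 62, 92
Layer 1-62: A 26 + B 62 + C 62 + D 62 + E 62 = 274 chips; eligible B, C, D, E
Layer 63-92: 30 each from B, C, D = 30*3 = 90 chips; eligible B, C, D

Pot 1: 274 chips, eligible: B, C, D, E
Pot 2: 90 chips, eligible: B, C, D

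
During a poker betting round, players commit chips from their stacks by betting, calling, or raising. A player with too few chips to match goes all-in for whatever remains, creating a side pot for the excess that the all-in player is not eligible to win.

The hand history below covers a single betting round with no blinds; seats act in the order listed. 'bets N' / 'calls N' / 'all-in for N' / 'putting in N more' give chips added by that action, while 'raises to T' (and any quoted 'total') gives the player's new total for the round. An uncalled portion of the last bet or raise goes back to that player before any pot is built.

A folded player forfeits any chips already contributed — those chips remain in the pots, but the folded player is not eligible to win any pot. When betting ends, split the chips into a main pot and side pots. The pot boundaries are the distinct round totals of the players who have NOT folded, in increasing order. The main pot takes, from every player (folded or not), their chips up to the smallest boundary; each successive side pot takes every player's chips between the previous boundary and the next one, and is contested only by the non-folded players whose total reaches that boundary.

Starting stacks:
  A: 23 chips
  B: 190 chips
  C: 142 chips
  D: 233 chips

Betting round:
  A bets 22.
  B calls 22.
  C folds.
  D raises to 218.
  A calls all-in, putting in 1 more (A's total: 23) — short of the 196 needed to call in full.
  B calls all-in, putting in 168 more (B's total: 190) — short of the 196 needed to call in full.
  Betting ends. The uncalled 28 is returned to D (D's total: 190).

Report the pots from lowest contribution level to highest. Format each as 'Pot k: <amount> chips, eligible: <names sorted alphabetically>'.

Contributions (after 28 returned to D): A=23, B=190, D=190
Folded: C
Pot levels (distinct totals of non-folded players): 23, 190
Layer 1-23: 23 each from A, B, D = 23*3 = 69 chips; eligible A, B, D
Layer 24-190: 167 each from B, D = 167*2 = 334 chips; eligible B, D

Pot 1: 69 chips, eligible: A, B, D
Pot 2: 334 chips, eligible: B, D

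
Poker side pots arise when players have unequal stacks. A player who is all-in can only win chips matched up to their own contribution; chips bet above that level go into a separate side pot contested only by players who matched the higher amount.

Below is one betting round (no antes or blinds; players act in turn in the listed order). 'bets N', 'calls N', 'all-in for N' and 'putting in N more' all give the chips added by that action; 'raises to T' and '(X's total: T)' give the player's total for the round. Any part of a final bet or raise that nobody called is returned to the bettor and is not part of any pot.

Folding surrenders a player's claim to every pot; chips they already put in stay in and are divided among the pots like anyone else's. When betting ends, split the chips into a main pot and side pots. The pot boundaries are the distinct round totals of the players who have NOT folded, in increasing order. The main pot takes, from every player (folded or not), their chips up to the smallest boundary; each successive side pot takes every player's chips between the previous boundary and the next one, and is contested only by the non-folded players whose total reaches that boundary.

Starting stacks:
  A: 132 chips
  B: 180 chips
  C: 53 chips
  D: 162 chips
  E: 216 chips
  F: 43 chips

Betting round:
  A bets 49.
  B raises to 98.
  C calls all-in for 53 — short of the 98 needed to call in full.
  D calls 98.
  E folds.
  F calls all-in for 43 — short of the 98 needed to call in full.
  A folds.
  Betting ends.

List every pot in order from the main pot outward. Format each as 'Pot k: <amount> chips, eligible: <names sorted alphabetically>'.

Pot 1: 215 chips, eligible: B, C, D, F
Pot 2: 36 chips, eligible: B, C, D
Pot 3: 90 chips, eligible: B, D

Derivation:
Contributions: A=49, B=98, C=53, D=98, F=43
Folded: A, E
Pot levels (distinct totals of non-folded players): 43, 53, 98
Layer 1-43: 43 each from A, B, C, D, F = 43*5 = 215 chips; eligible B, C, D, F
Layer 44-53: A 6 + B 10 + C 10 + D 10 = 36 chips; eligible B, C, D
Layer 54-98: 45 each from B, D = 45*2 = 90 chips; eligible B, D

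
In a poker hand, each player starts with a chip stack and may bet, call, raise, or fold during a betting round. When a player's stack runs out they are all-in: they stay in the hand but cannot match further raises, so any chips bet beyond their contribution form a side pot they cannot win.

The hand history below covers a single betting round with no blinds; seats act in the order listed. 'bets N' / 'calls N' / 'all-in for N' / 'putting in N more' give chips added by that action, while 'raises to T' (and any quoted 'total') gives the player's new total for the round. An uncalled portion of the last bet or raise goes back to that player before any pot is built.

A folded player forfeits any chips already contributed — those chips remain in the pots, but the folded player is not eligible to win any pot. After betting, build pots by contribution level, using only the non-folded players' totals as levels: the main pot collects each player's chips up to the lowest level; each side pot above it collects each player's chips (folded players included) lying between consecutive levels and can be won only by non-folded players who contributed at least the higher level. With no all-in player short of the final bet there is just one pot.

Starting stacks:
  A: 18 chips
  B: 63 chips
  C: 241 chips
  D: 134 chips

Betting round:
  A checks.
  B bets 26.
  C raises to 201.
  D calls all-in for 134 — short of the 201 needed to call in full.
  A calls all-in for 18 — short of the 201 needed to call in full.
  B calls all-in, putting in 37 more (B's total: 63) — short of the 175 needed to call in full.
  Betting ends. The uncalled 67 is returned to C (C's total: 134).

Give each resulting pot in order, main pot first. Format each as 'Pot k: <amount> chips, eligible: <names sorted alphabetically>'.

Contributions (after 67 returned to C): A=18, B=63, C=134, D=134
Pot levels (distinct totals of non-folded players): 18, 63, 134
Layer 1-18: 18 each from A, B, C, D = 18*4 = 72 chips; eligible A, B, C, D
Layer 19-63: 45 each from B, C, D = 45*3 = 135 chips; eligible B, C, D
Layer 64-134: 71 each from C, D = 71*2 = 142 chips; eligible C, D

Pot 1: 72 chips, eligible: A, B, C, D
Pot 2: 135 chips, eligible: B, C, D
Pot 3: 142 chips, eligible: C, D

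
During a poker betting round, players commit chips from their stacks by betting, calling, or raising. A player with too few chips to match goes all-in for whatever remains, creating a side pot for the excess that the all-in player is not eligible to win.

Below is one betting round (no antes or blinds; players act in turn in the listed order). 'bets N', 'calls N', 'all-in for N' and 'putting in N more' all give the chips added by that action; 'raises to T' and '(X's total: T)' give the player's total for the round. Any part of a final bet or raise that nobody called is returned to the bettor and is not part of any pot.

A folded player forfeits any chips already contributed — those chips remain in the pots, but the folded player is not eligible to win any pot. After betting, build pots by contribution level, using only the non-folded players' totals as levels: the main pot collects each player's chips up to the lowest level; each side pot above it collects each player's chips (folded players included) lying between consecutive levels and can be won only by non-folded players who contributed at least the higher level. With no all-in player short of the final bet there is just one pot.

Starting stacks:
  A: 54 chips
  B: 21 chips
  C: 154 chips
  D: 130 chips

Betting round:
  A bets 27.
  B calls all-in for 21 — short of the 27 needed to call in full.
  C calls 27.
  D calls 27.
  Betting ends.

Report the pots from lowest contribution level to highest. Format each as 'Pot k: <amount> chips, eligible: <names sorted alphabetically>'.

Contributions: A=27, B=21, C=27, D=27
Pot levels (distinct totals of non-folded players): 21, 27
Layer 1-21: 21 each from A, B, C, D = 21*4 = 84 chips; eligible A, B, C, D
Layer 22-27: 6 each from A, C, D = 6*3 = 18 chips; eligible A, C, D

Pot 1: 84 chips, eligible: A, B, C, D
Pot 2: 18 chips, eligible: A, C, D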